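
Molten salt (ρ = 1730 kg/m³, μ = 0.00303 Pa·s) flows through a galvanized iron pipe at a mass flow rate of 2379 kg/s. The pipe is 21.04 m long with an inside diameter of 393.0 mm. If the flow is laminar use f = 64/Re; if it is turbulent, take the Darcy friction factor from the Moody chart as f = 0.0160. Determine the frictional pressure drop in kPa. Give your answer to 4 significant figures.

A = πD²/4 = π(0.393)²/4 = 0.1213 m²; mean velocity V = ṁ/(ρA) = 2379/(1730 · 0.1213) = 11.34 m/s.
Reynolds number Re = ρVD/μ = 1730 · 11.34 · 0.393 / 0.00303 = 2.544e+06.
Re > 4000 → turbulent; use the Moody-chart value f = 0.0160.
Darcy-Weisbach: ΔP = f(L/D)(ρV²/2) = 0.016·(21.04/0.393)·(1730·11.34²/2) = 0.016·53.54·1.112e+05 = 9.522e+04 Pa.
ΔP = 9.522e+04 Pa = 95.22 kPa.

ΔP ≈ 95.22 kPa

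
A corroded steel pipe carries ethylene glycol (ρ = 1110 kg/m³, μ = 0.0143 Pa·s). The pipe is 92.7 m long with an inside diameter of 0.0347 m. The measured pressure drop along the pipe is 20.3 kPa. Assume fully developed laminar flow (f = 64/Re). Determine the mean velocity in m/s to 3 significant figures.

For laminar flow, f = 64/Re with Re = ρVD/μ, so Darcy-Weisbach reduces to ΔP = 32μLV/D². Solving for V: V = ΔP·D²/(32μL) = 2.03e+04·(0.0347)²/(32·0.0143·92.7) = 0.5762 m/s.
Check: Re = ρVD/μ = 1110·0.5762·0.0347/0.0143 = 1552 < 2300, so the laminar assumption holds.

V ≈ 0.576 m/s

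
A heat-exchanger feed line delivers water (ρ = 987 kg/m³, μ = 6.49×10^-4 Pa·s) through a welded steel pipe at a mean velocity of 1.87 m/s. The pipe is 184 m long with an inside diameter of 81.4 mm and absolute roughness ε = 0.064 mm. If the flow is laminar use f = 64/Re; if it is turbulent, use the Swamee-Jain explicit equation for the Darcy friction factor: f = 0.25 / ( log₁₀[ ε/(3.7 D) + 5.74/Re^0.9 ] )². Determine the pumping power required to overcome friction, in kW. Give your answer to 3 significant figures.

P ≈ 0.763 kW

Reynolds number Re = ρVD/μ = 987 · 1.87 · 0.0814 / 0.000649 = 2.315e+05.
Re > 4000 → turbulent. Relative roughness ε/D = 6.4e-05/0.0814 = 0.000786. Swamee-Jain: f = 0.25/(log₁₀[0.000786/3.7 + 5.74/2.315e+05^0.9])² = 0.25/(log₁₀[0.000212 + 8.53e-05])² = 0.25/(-3.526)² = 0.02011.
Darcy-Weisbach: ΔP = f(L/D)(ρV²/2) = 0.02011·(184/0.0814)·(987·1.87²/2) = 0.02011·2260·1726 = 7.844e+04 Pa.
Q = V·A = 1.87·0.005204 = 0.009732 m³/s.
Pumping power P = QΔP = 0.009732·7.844e+04 = 763.3 W = 0.763 kW.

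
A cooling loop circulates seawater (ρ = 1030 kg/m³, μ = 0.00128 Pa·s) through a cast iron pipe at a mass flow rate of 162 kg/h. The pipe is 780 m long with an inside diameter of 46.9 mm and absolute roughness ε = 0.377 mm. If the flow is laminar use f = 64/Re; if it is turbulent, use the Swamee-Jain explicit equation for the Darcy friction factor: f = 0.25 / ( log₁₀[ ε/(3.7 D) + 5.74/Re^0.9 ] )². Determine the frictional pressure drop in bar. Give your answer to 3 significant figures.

ṁ = 162 kg/h = 162/3600 = 0.045 kg/s.
A = πD²/4 = π(0.0469)²/4 = 0.001728 m²; mean velocity V = ṁ/(ρA) = 0.045/(1030 · 0.001728) = 0.02529 m/s.
Reynolds number Re = ρVD/μ = 1030 · 0.02529 · 0.0469 / 0.00128 = 954.4.
Re < 2300 → laminar flow, so f = 64/Re = 64/954.4 = 0.06706 (the turbulent correlation is not needed).
Darcy-Weisbach: ΔP = f(L/D)(ρV²/2) = 0.06706·(780/0.0469)·(1030·0.02529²/2) = 0.06706·1.663e+04·0.3294 = 367.3 Pa.
ΔP = 367.3 Pa = 0.00367 bar.

ΔP ≈ 0.00367 bar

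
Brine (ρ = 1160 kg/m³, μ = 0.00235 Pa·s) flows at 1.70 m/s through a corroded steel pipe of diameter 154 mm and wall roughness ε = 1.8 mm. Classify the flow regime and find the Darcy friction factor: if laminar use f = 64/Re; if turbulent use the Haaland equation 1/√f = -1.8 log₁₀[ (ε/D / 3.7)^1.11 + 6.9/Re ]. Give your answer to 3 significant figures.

f ≈ 0.0405

Re = ρVD/μ = 1160·1.7·0.154/0.00235 = 1.292e+05.
Re > 4000 → turbulent. ε/D = 0.0018/0.154 = 0.0117; Haaland: 1/√f = -1.8 log₁₀[0.00168 + 5.34e-05] = 4.971, so f = 0.04046.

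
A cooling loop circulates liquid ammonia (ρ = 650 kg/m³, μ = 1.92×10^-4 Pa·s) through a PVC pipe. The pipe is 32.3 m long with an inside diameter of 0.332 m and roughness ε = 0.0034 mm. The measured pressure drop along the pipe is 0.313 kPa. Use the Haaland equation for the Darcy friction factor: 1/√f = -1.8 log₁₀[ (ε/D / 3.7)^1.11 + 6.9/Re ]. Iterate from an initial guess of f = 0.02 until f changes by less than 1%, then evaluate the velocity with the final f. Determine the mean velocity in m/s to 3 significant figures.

V ≈ 0.919 m/s

Rearranging Darcy-Weisbach: V = √(2·ΔP·D/(f·L·ρ)). With ε/D = 3.4e-06/0.332 = 1.02e-05, iterate starting from f = 0.02:
  f = 0.02 → V = √(2·313·0.332/(0.02·32.3·650)) = 0.7035 m/s; Re = ρVD/μ = 7.907e+05; f → 0.01221
  f = 0.01221 → V = 0.9002 m/s; Re = 1.012e+06; f → 0.01175
  f = 0.01175 → V = 0.9179 m/s; Re = 1.032e+06; f → 0.01172
Converged (Δf/f < 1%). With the final f = 0.01172: V = √(2·313·0.332/(0.01172·32.3·650)) = 0.9192 m/s.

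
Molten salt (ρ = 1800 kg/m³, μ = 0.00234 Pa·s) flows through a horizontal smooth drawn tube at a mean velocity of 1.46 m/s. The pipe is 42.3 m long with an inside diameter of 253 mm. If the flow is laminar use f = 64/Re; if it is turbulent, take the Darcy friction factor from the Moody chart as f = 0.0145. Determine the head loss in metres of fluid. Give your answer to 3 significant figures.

h_f ≈ 0.263 m

Reynolds number Re = ρVD/μ = 1800 · 1.46 · 0.253 / 0.00234 = 2.841e+05.
Re > 4000 → turbulent; use the Moody-chart value f = 0.0145.
Darcy-Weisbach: ΔP = f(L/D)(ρV²/2) = 0.0145·(42.3/0.253)·(1800·1.46²/2) = 0.0145·167.2·1918 = 4651 Pa.
Head loss h_f = ΔP/(ρg) = 4651/(1800·9.81) = 0.263 m.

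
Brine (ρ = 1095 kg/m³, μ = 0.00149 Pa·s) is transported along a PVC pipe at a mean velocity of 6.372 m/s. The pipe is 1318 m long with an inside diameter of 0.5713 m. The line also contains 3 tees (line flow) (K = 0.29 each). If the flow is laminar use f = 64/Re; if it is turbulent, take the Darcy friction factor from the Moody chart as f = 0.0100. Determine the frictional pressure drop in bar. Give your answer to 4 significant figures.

Reynolds number Re = ρVD/μ = 1095 · 6.372 · 0.5713 / 0.00149 = 2.675e+06.
Re > 4000 → turbulent; use the Moody-chart value f = 0.0100.
Total minor-loss coefficient ΣK = 3·0.29 = 0.87.
ΔP = [f·L/D + ΣK]·(ρV²/2) = [0.01·1318/0.5713 + 0.87]·(1095·6.372²/2) = [23.07 + 0.87]·2.223e+04 = 5.322e+05 Pa.
ΔP = 5.322e+05 Pa = 5.322 bar.

ΔP ≈ 5.322 bar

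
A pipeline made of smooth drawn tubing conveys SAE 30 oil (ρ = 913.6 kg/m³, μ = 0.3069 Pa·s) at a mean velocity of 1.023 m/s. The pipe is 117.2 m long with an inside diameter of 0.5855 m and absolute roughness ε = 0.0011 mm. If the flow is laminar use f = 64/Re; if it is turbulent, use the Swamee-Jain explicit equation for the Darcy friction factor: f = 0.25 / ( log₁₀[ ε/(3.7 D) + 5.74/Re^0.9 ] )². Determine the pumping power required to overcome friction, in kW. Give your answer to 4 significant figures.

P ≈ 0.9461 kW

Reynolds number Re = ρVD/μ = 913.6 · 1.023 · 0.5855 / 0.307 = 1783.
Re < 2300 → laminar flow, so f = 64/Re = 64/1783 = 0.03589 (the turbulent correlation is not needed).
Darcy-Weisbach: ΔP = f(L/D)(ρV²/2) = 0.03589·(117.2/0.5855)·(913.6·1.023²/2) = 0.03589·200.2·478.1 = 3435 Pa.
Q = V·A = 1.023·0.2692 = 0.2754 m³/s.
Pumping power P = QΔP = 0.2754·3435 = 946.05 W = 0.9461 kW.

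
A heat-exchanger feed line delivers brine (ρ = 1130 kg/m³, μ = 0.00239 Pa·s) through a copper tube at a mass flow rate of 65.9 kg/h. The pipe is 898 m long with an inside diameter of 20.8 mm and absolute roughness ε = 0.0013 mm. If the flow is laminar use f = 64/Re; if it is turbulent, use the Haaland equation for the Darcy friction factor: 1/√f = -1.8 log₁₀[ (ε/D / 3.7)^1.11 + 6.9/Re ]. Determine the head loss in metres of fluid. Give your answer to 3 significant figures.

h_f ≈ 0.683 m

ṁ = 65.9 kg/h = 65.9/3600 = 0.01831 kg/s.
A = πD²/4 = π(0.0208)²/4 = 0.0003398 m²; mean velocity V = ṁ/(ρA) = 0.01831/(1130 · 0.0003398) = 0.04767 m/s.
Reynolds number Re = ρVD/μ = 1130 · 0.04767 · 0.0208 / 0.00239 = 468.8.
Re < 2300 → laminar flow, so f = 64/Re = 64/468.8 = 0.1365 (the turbulent correlation is not needed).
Darcy-Weisbach: ΔP = f(L/D)(ρV²/2) = 0.1365·(898/0.0208)·(1130·0.04767²/2) = 0.1365·4.317e+04·1.284 = 7568 Pa.
Head loss h_f = ΔP/(ρg) = 7568/(1130·9.81) = 0.683 m.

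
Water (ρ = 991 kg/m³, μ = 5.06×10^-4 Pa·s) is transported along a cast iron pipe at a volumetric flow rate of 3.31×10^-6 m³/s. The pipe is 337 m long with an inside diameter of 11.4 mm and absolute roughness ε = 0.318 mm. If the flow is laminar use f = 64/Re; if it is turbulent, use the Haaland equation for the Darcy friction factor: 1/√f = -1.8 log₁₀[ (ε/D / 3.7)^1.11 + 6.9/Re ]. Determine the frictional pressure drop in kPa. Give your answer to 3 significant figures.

Cross-sectional area A = πD²/4 = π(0.0114)²/4 = 0.0001021 m²; mean velocity V = Q/A = 3.31e-06/0.0001021 = 0.03243 m/s.
Reynolds number Re = ρVD/μ = 991 · 0.03243 · 0.0114 / 0.000506 = 724.
Re < 2300 → laminar flow, so f = 64/Re = 64/724 = 0.08839 (the turbulent correlation is not needed).
Darcy-Weisbach: ΔP = f(L/D)(ρV²/2) = 0.08839·(337/0.0114)·(991·0.03243²/2) = 0.08839·2.956e+04·0.5211 = 1362 Pa.
ΔP = 1362 Pa = 1.36 kPa.

ΔP ≈ 1.36 kPa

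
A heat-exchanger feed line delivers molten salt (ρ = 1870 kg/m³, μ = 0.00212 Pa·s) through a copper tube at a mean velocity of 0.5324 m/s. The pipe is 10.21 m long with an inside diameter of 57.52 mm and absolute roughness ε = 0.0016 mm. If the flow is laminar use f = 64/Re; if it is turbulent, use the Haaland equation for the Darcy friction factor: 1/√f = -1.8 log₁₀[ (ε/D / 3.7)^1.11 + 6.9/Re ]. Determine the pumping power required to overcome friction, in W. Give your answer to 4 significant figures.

Reynolds number Re = ρVD/μ = 1870 · 0.5324 · 0.05752 / 0.00212 = 2.701e+04.
Re > 4000 → turbulent. Relative roughness ε/D = 1.6e-06/0.05752 = 2.78e-05. Haaland: 1/√f = -1.8 log₁₀[(2.78e-05/3.7)^1.11 + 6.9/2.701e+04] = -1.8 log₁₀[2.05e-06 + 0.000255] = 6.461, so f = 0.02396.
Darcy-Weisbach: ΔP = f(L/D)(ρV²/2) = 0.02396·(10.21/0.05752)·(1870·0.5324²/2) = 0.02396·177.5·265 = 1127 Pa.
Q = V·A = 0.5324·0.002599 = 0.001383 m³/s.
Pumping power P = QΔP = 0.001383·1127 = 1.5592 W = 1.559 W.

P ≈ 1.559 W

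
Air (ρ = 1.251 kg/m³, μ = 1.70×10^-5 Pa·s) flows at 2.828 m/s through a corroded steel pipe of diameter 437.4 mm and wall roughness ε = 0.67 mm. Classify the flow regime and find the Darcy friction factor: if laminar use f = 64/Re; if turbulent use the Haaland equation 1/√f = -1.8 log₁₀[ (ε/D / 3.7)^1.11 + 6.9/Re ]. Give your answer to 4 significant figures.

f ≈ 0.02382

Re = ρVD/μ = 1.251·2.828·0.4374/1.7e-05 = 9.103e+04.
Re > 4000 → turbulent. ε/D = 0.00067/0.4374 = 0.00153; Haaland: 1/√f = -1.8 log₁₀[0.000176 + 7.58e-05] = 6.479, so f = 0.02382.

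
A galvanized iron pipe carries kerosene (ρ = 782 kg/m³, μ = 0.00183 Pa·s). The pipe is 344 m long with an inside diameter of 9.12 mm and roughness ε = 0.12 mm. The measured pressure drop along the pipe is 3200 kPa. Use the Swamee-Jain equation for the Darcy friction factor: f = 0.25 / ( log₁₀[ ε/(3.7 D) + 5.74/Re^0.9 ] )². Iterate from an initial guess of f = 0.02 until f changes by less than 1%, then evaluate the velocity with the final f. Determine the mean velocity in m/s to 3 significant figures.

Rearranging Darcy-Weisbach: V = √(2·ΔP·D/(f·L·ρ)). With ε/D = 0.00012/0.00912 = 0.0132, iterate starting from f = 0.02:
  f = 0.02 → V = √(2·3.2e+06·0.00912/(0.02·344·782)) = 3.294 m/s; Re = ρVD/μ = 1.284e+04; f → 0.04616
  f = 0.04616 → V = 2.168 m/s; Re = 8449; f → 0.04804
  f = 0.04804 → V = 2.125 m/s; Re = 8282; f → 0.04815
Converged (Δf/f < 1%). With the final f = 0.04815: V = √(2·3.2e+06·0.00912/(0.04815·344·782)) = 2.123 m/s.

V ≈ 2.12 m/s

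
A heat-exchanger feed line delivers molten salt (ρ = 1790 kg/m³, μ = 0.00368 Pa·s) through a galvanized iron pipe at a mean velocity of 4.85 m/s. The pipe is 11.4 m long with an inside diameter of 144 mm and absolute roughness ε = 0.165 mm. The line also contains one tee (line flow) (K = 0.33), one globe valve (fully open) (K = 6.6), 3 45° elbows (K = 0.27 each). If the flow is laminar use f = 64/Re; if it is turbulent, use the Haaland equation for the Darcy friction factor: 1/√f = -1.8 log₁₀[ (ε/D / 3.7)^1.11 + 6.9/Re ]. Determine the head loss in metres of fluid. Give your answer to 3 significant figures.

Reynolds number Re = ρVD/μ = 1790 · 4.85 · 0.144 / 0.00368 = 3.397e+05.
Re > 4000 → turbulent. Relative roughness ε/D = 0.000165/0.144 = 0.00115. Haaland: 1/√f = -1.8 log₁₀[(0.00115/3.7)^1.11 + 6.9/3.397e+05] = -1.8 log₁₀[0.000127 + 2.03e-05] = 6.895, so f = 0.02103.
Total minor-loss coefficient ΣK = 1·0.33 + 1·6.6 + 3·0.27 = 7.74.
ΔP = [f·L/D + ΣK]·(ρV²/2) = [0.02103·11.4/0.144 + 7.74]·(1790·4.85²/2) = [1.665 + 7.74]·2.105e+04 = 1.98e+05 Pa.
Head loss h_f = ΔP/(ρg) = 1.98e+05/(1790·9.81) = 11.3 m.

h_f ≈ 11.3 m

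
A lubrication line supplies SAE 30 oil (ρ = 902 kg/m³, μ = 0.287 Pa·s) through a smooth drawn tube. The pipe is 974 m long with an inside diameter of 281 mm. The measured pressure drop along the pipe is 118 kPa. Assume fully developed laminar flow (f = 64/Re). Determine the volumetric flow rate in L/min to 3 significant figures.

Q ≈ 3880 L/min

For laminar flow, f = 64/Re with Re = ρVD/μ, so Darcy-Weisbach reduces to ΔP = 32μLV/D². Solving for V: V = ΔP·D²/(32μL) = 1.18e+05·(0.281)²/(32·0.287·974) = 1.042 m/s.
Check: Re = ρVD/μ = 902·1.042·0.281/0.287 = 919.9 < 2300, so the laminar assumption holds.
Q = V·A = 1.042·(π/4·0.281²) = 0.0646 m³/s = 3880 L/min.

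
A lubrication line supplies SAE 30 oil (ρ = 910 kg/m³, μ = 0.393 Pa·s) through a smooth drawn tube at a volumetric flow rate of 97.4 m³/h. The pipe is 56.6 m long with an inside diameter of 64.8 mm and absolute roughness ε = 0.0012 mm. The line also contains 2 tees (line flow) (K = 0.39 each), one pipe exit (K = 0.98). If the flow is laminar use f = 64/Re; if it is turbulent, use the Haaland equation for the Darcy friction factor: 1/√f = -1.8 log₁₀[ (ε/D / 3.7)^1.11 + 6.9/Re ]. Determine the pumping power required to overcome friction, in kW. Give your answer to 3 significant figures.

P ≈ 39.1 kW

Q = 97.4 m³/h = 97.4/3600 = 0.02706 m³/s.
Cross-sectional area A = πD²/4 = π(0.0648)²/4 = 0.003298 m²; mean velocity V = Q/A = 0.02706/0.003298 = 8.204 m/s.
Reynolds number Re = ρVD/μ = 910 · 8.204 · 0.0648 / 0.393 = 1231.
Re < 2300 → laminar flow, so f = 64/Re = 64/1231 = 0.05199 (the turbulent correlation is not needed).
Total minor-loss coefficient ΣK = 2·0.39 + 1·0.98 = 1.76.
ΔP = [f·L/D + ΣK]·(ρV²/2) = [0.05199·56.6/0.0648 + 1.76]·(910·8.204²/2) = [45.41 + 1.76]·3.062e+04 = 1.445e+06 Pa.
Pumping power P = QΔP = 0.02706·1.445e+06 = 39080 W = 39.1 kW.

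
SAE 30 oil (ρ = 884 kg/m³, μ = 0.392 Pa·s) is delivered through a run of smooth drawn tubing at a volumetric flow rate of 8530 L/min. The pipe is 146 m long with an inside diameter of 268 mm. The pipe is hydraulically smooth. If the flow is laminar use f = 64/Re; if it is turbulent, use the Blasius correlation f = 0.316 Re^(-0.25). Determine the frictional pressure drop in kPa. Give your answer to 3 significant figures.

Q = 8530 L/min = 8530/60000 = 0.1422 m³/s.
Cross-sectional area A = πD²/4 = π(0.268)²/4 = 0.05641 m²; mean velocity V = Q/A = 0.1422/0.05641 = 2.52 m/s.
Reynolds number Re = ρVD/μ = 884 · 2.52 · 0.268 / 0.392 = 1523.
Re < 2300 → laminar flow, so f = 64/Re = 64/1523 = 0.04202 (the turbulent correlation is not needed).
Darcy-Weisbach: ΔP = f(L/D)(ρV²/2) = 0.04202·(146/0.268)·(884·2.52²/2) = 0.04202·544.8·2807 = 6.426e+04 Pa.
ΔP = 6.426e+04 Pa = 64.3 kPa.

ΔP ≈ 64.3 kPa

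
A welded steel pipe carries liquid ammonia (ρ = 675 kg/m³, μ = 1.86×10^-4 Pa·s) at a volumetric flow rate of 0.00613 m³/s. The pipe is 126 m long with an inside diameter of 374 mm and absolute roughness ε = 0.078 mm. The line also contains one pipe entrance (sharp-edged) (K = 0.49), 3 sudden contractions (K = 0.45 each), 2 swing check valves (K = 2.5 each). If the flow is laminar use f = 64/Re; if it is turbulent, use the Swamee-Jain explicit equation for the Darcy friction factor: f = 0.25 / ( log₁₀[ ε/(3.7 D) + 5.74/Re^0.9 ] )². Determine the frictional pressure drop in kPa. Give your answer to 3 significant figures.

ΔP ≈ 0.0143 kPa

Cross-sectional area A = πD²/4 = π(0.374)²/4 = 0.1099 m²; mean velocity V = Q/A = 0.00613/0.1099 = 0.0558 m/s.
Reynolds number Re = ρVD/μ = 675 · 0.0558 · 0.374 / 0.000186 = 7.573e+04.
Re > 4000 → turbulent. Relative roughness ε/D = 7.8e-05/0.374 = 0.000209. Swamee-Jain: f = 0.25/(log₁₀[0.000209/3.7 + 5.74/7.573e+04^0.9])² = 0.25/(log₁₀[5.64e-05 + 0.000233])² = 0.25/(-3.538)² = 0.01997.
Total minor-loss coefficient ΣK = 1·0.49 + 3·0.45 + 2·2.5 = 6.84.
ΔP = [f·L/D + ΣK]·(ρV²/2) = [0.01997·126/0.374 + 6.84]·(675·0.0558²/2) = [6.727 + 6.84]·1.051 = 14.26 Pa.
ΔP = 14.26 Pa = 0.0143 kPa.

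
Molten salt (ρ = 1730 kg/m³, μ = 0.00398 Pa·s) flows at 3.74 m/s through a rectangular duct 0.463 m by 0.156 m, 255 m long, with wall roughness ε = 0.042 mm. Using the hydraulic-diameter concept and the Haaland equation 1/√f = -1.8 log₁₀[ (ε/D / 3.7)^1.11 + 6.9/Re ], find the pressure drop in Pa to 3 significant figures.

Hydraulic diameter D_h = 4A/P = 4·(0.463·0.156)/(2·(0.463+0.156)) = 0.2889/1.238 = 0.2334 m.
Re = ρVD_h/μ = 1730·3.74·0.2334/0.00398 = 3.794e+05.
ε/D_h = 4.2e-05/0.2334 = 0.00018; Haaland gives 1/√f = -1.8 log₁₀[1.63e-05+1.82e-05] = 8.032, so f = 0.0155.
ΔP = f(L/D_h)(ρV²/2) = 0.0155·255/0.2334·1.21e+04 = 2.049e+05 Pa.

ΔP ≈ 205000 Pa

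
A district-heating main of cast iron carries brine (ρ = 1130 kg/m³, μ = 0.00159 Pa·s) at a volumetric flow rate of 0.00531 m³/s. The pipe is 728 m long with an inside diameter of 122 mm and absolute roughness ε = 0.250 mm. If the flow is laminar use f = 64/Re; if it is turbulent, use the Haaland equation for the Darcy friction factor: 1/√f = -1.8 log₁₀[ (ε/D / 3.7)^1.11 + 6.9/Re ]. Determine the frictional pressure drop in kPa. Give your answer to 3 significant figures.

ΔP ≈ 18.8 kPa

Cross-sectional area A = πD²/4 = π(0.122)²/4 = 0.01169 m²; mean velocity V = Q/A = 0.00531/0.01169 = 0.4542 m/s.
Reynolds number Re = ρVD/μ = 1130 · 0.4542 · 0.122 / 0.00159 = 3.938e+04.
Re > 4000 → turbulent. Relative roughness ε/D = 0.00025/0.122 = 0.00205. Haaland: 1/√f = -1.8 log₁₀[(0.00205/3.7)^1.11 + 6.9/3.938e+04] = -1.8 log₁₀[0.000243 + 0.000175] = 6.082, so f = 0.02703.
Darcy-Weisbach: ΔP = f(L/D)(ρV²/2) = 0.02703·(728/0.122)·(1130·0.4542²/2) = 0.02703·5967·116.6 = 1.881e+04 Pa.
ΔP = 1.881e+04 Pa = 18.8 kPa.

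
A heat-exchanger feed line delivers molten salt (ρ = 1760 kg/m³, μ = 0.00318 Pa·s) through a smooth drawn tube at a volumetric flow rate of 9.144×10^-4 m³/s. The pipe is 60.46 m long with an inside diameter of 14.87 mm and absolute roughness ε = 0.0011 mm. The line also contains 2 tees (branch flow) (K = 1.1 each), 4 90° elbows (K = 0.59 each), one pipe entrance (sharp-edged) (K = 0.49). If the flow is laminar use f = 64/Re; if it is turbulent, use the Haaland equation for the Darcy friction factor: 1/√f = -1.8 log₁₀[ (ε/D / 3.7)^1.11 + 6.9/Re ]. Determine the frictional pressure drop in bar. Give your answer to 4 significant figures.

ΔP ≈ 22.64 bar

Cross-sectional area A = πD²/4 = π(0.01487)²/4 = 0.0001737 m²; mean velocity V = Q/A = 0.0009144/0.0001737 = 5.265 m/s.
Reynolds number Re = ρVD/μ = 1760 · 5.265 · 0.01487 / 0.00318 = 4.333e+04.
Re > 4000 → turbulent. Relative roughness ε/D = 1.1e-06/0.01487 = 7.4e-05. Haaland: 1/√f = -1.8 log₁₀[(7.4e-05/3.7)^1.11 + 6.9/4.333e+04] = -1.8 log₁₀[6.08e-06 + 0.000159] = 6.807, so f = 0.02158.
Total minor-loss coefficient ΣK = 2·1.1 + 4·0.59 + 1·0.49 = 5.05.
ΔP = [f·L/D + ΣK]·(ρV²/2) = [0.02158·60.46/0.01487 + 5.05]·(1760·5.265²/2) = [87.75 + 5.05]·2.44e+04 = 2.264e+06 Pa.
ΔP = 2.264e+06 Pa = 22.64 bar.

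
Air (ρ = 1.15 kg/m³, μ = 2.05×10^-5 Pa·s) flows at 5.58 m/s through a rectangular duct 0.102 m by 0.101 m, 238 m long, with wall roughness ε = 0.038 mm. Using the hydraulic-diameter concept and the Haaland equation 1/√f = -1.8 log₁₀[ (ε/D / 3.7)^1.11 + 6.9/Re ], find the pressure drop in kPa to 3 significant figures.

Hydraulic diameter D_h = 4A/P = 4·(0.102·0.101)/(2·(0.102+0.101)) = 0.04121/0.406 = 0.1015 m.
Re = ρVD_h/μ = 1.15·5.58·0.1015/2.05e-05 = 3.177e+04.
ε/D_h = 3.8e-05/0.1015 = 0.000374; Haaland gives 1/√f = -1.8 log₁₀[3.68e-05+0.000217] = 6.471, so f = 0.02388.
ΔP = f(L/D_h)(ρV²/2) = 0.02388·238/0.1015·17.9 = 1002 Pa.
ΔP = 1.00 kPa.

ΔP ≈ 1.00 kPa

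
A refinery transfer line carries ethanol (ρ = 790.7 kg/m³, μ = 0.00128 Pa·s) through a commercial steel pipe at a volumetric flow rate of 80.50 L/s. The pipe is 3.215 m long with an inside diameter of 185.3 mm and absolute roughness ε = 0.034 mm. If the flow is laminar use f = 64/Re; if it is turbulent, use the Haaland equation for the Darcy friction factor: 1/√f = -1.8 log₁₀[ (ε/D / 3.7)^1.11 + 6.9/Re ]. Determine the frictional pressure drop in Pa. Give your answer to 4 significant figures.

Q = 80.50 L/s = 80.50/1000 = 0.0805 m³/s.
Cross-sectional area A = πD²/4 = π(0.1853)²/4 = 0.02697 m²; mean velocity V = Q/A = 0.0805/0.02697 = 2.985 m/s.
Reynolds number Re = ρVD/μ = 790.7 · 2.985 · 0.1853 / 0.00128 = 3.417e+05.
Re > 4000 → turbulent. Relative roughness ε/D = 3.4e-05/0.1853 = 0.000183. Haaland: 1/√f = -1.8 log₁₀[(0.000183/3.7)^1.11 + 6.9/3.417e+05] = -1.8 log₁₀[1.67e-05 + 2.02e-05] = 7.98, so f = 0.0157.
Darcy-Weisbach: ΔP = f(L/D)(ρV²/2) = 0.0157·(3.215/0.1853)·(790.7·2.985²/2) = 0.0157·17.35·3523 = 959.8 Pa.

ΔP ≈ 959.8 Pa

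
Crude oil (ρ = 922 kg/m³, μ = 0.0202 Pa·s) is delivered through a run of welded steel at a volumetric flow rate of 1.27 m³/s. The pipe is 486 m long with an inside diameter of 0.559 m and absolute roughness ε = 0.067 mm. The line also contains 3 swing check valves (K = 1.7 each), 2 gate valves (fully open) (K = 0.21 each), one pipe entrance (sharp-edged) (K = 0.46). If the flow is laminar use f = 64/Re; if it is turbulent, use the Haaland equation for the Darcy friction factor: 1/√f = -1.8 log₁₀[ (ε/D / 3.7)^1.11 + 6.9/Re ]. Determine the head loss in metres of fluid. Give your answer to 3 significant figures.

h_f ≈ 28.9 m

Cross-sectional area A = πD²/4 = π(0.559)²/4 = 0.2454 m²; mean velocity V = Q/A = 1.27/0.2454 = 5.175 m/s.
Reynolds number Re = ρVD/μ = 922 · 5.175 · 0.559 / 0.0202 = 1.32e+05.
Re > 4000 → turbulent. Relative roughness ε/D = 6.7e-05/0.559 = 0.00012. Haaland: 1/√f = -1.8 log₁₀[(0.00012/3.7)^1.11 + 6.9/1.32e+05] = -1.8 log₁₀[1.04e-05 + 5.23e-05] = 7.566, so f = 0.01747.
Total minor-loss coefficient ΣK = 3·1.7 + 2·0.21 + 1·0.46 = 5.98.
ΔP = [f·L/D + ΣK]·(ρV²/2) = [0.01747·486/0.559 + 5.98]·(922·5.175²/2) = [15.19 + 5.98]·1.234e+04 = 2.613e+05 Pa.
Head loss h_f = ΔP/(ρg) = 2.613e+05/(922·9.81) = 28.9 m.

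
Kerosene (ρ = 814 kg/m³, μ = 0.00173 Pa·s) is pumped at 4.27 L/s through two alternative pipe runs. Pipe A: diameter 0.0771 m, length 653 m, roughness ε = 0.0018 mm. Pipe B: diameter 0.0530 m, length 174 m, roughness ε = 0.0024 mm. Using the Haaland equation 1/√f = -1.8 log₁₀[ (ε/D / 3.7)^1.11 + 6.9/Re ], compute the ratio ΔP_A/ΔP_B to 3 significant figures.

ΔP_A/ΔP_B ≈ 0.626

Pipe A: V = Q/A = 0.00427/0.004669 = 0.9146 m/s; Re = 3.318e+04; ε/D = 2.33e-05; Haaland → f = 0.02281; ΔP_A = f(L/D)(ρV²/2) = 6.577e+04 Pa.
Pipe B: V = Q/A = 0.00427/0.002206 = 1.935 m/s; Re = 4.827e+04; ε/D = 4.53e-05; Haaland → f = 0.02099; ΔP_B = f(L/D)(ρV²/2) = 1.051e+05 Pa.
ΔP_A/ΔP_B = 6.577e+04/1.051e+05 = 0.626.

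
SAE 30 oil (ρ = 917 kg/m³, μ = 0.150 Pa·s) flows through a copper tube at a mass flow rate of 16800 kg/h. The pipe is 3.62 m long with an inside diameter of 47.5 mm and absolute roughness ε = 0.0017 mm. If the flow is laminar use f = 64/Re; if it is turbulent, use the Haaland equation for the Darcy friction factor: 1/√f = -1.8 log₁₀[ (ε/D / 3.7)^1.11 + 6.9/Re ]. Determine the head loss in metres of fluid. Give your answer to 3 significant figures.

ṁ = 16800 kg/h = 16800/3600 = 4.667 kg/s.
A = πD²/4 = π(0.0475)²/4 = 0.001772 m²; mean velocity V = ṁ/(ρA) = 4.667/(917 · 0.001772) = 2.872 m/s.
Reynolds number Re = ρVD/μ = 917 · 2.872 · 0.0475 / 0.15 = 833.9.
Re < 2300 → laminar flow, so f = 64/Re = 64/833.9 = 0.07674 (the turbulent correlation is not needed).
Darcy-Weisbach: ΔP = f(L/D)(ρV²/2) = 0.07674·(3.62/0.0475)·(917·2.872²/2) = 0.07674·76.21·3781 = 2.212e+04 Pa.
Head loss h_f = ΔP/(ρg) = 2.212e+04/(917·9.81) = 2.46 m.

h_f ≈ 2.46 m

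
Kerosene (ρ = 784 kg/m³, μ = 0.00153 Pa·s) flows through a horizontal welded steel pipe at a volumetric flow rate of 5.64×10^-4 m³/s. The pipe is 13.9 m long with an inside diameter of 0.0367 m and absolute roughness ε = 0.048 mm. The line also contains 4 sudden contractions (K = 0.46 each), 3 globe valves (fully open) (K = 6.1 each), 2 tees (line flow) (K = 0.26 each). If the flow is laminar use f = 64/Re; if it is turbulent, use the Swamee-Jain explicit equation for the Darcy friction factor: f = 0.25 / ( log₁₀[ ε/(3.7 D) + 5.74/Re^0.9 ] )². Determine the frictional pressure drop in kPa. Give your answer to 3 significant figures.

ΔP ≈ 3.70 kPa

Cross-sectional area A = πD²/4 = π(0.0367)²/4 = 0.001058 m²; mean velocity V = Q/A = 0.000564/0.001058 = 0.5332 m/s.
Reynolds number Re = ρVD/μ = 784 · 0.5332 · 0.0367 / 0.00153 = 1.003e+04.
Re > 4000 → turbulent. Relative roughness ε/D = 4.8e-05/0.0367 = 0.00131. Swamee-Jain: f = 0.25/(log₁₀[0.00131/3.7 + 5.74/1.003e+04^0.9])² = 0.25/(log₁₀[0.000353 + 0.00144])² = 0.25/(-2.747)² = 0.03314.
Total minor-loss coefficient ΣK = 4·0.46 + 3·6.1 + 2·0.26 = 20.7.
ΔP = [f·L/D + ΣK]·(ρV²/2) = [0.03314·13.9/0.0367 + 20.7]·(784·0.5332²/2) = [12.55 + 20.7]·111.4 = 3701 Pa.
ΔP = 3701 Pa = 3.70 kPa.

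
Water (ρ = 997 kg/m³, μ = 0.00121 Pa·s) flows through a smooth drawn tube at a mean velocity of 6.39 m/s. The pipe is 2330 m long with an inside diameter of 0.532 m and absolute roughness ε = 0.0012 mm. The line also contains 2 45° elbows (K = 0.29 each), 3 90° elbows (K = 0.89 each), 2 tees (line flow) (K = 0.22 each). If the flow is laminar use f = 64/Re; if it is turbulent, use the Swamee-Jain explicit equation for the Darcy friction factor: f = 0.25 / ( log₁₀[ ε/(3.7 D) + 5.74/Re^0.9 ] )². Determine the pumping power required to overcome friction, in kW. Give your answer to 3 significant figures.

P ≈ 1370 kW

Reynolds number Re = ρVD/μ = 997 · 6.39 · 0.532 / 0.00121 = 2.801e+06.
Re > 4000 → turbulent. Relative roughness ε/D = 1.2e-06/0.532 = 2.26e-06. Swamee-Jain: f = 0.25/(log₁₀[2.26e-06/3.7 + 5.74/2.801e+06^0.9])² = 0.25/(log₁₀[6.1e-07 + 9.04e-06])² = 0.25/(-5.015)² = 0.009939.
Total minor-loss coefficient ΣK = 2·0.29 + 3·0.89 + 2·0.22 = 3.69.
ΔP = [f·L/D + ΣK]·(ρV²/2) = [0.009939·2330/0.532 + 3.69]·(997·6.39²/2) = [43.53 + 3.69]·2.035e+04 = 9.611e+05 Pa.
Q = V·A = 6.39·0.2223 = 1.42 m³/s.
Pumping power P = QΔP = 1.42·9.611e+05 = 1365000 W = 1370 kW.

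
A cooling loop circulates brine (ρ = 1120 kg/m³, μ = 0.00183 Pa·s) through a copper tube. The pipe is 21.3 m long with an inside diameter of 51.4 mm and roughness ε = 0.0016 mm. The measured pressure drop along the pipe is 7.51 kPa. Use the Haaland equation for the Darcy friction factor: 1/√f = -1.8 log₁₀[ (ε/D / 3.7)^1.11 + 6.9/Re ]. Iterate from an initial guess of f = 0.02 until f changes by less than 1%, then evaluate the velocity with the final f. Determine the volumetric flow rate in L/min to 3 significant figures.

Rearranging Darcy-Weisbach: V = √(2·ΔP·D/(f·L·ρ)). With ε/D = 1.6e-06/0.0514 = 3.11e-05, iterate starting from f = 0.02:
  f = 0.02 → V = √(2·7510·0.0514/(0.02·21.3·1120)) = 1.272 m/s; Re = ρVD/μ = 4.002e+04; f → 0.02186
  f = 0.02186 → V = 1.217 m/s; Re = 3.828e+04; f → 0.02208
  f = 0.02208 → V = 1.211 m/s; Re = 3.808e+04; f → 0.02211
Converged (Δf/f < 1%). With the final f = 0.02211: V = √(2·7510·0.0514/(0.02211·21.3·1120)) = 1.21 m/s.
Q = V·A = 1.21·(π/4·0.0514²) = 0.00251 m³/s = 151 L/min.

Q ≈ 151 L/min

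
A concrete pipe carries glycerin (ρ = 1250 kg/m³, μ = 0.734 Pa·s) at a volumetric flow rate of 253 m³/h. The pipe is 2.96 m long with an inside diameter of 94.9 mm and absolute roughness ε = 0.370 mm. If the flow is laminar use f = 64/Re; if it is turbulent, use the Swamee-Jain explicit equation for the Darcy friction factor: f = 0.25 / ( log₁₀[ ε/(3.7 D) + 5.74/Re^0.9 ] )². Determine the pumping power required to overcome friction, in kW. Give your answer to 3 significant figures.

Q = 253 m³/h = 253/3600 = 0.07028 m³/s.
Cross-sectional area A = πD²/4 = π(0.0949)²/4 = 0.007073 m²; mean velocity V = Q/A = 0.07028/0.007073 = 9.936 m/s.
Reynolds number Re = ρVD/μ = 1250 · 9.936 · 0.0949 / 0.734 = 1606.
Re < 2300 → laminar flow, so f = 64/Re = 64/1606 = 0.03986 (the turbulent correlation is not needed).
Darcy-Weisbach: ΔP = f(L/D)(ρV²/2) = 0.03986·(2.96/0.0949)·(1250·9.936²/2) = 0.03986·31.19·6.17e+04 = 7.67e+04 Pa.
Pumping power P = QΔP = 0.07028·7.67e+04 = 5390 W = 5.39 kW.

P ≈ 5.39 kW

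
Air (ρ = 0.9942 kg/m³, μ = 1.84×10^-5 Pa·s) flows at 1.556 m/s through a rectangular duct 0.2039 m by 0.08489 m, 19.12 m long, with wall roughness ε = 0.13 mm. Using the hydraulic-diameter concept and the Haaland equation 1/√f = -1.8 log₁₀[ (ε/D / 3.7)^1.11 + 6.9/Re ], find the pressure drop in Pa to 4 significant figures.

ΔP ≈ 6.187 Pa

Hydraulic diameter D_h = 4A/P = 4·(0.2039·0.08489)/(2·(0.2039+0.08489)) = 0.06924/0.5776 = 0.1199 m.
Re = ρVD_h/μ = 0.9942·1.556·0.1199/1.84e-05 = 1.008e+04.
ε/D_h = 0.00013/0.1199 = 0.00108; Haaland gives 1/√f = -1.8 log₁₀[0.00012+0.000685] = 5.57, so f = 0.03223.
ΔP = f(L/D_h)(ρV²/2) = 0.03223·19.12/0.1199·1.204 = 6.187 Pa.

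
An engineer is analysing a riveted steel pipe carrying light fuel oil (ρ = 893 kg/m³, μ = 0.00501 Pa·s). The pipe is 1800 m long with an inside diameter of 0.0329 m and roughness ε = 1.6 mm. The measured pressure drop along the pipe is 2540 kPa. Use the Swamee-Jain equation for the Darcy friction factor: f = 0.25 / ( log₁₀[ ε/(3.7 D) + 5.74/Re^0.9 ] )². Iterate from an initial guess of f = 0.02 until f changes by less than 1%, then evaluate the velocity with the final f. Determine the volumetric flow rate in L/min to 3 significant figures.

Rearranging Darcy-Weisbach: V = √(2·ΔP·D/(f·L·ρ)). With ε/D = 0.0016/0.0329 = 0.0486, iterate starting from f = 0.02:
  f = 0.02 → V = √(2·2.54e+06·0.0329/(0.02·1800·893)) = 2.28 m/s; Re = ρVD/μ = 1.337e+04; f → 0.07336
  f = 0.07336 → V = 1.191 m/s; Re = 6982; f → 0.07548
  f = 0.07548 → V = 1.174 m/s; Re = 6883; f → 0.07554
Converged (Δf/f < 1%). With the final f = 0.07554: V = √(2·2.54e+06·0.0329/(0.07554·1800·893)) = 1.173 m/s.
Q = V·A = 1.173·(π/4·0.0329²) = 0.0009974 m³/s = 59.8 L/min.

Q ≈ 59.8 L/min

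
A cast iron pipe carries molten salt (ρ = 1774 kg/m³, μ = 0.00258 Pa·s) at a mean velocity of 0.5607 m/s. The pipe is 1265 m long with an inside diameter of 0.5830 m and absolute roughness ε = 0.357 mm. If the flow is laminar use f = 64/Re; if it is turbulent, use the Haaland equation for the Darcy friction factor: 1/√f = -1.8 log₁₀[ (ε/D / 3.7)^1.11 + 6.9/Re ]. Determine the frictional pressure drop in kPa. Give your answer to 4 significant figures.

ΔP ≈ 11.52 kPa

Reynolds number Re = ρVD/μ = 1774 · 0.5607 · 0.583 / 0.00258 = 2.248e+05.
Re > 4000 → turbulent. Relative roughness ε/D = 0.000357/0.583 = 0.000612. Haaland: 1/√f = -1.8 log₁₀[(0.000612/3.7)^1.11 + 6.9/2.248e+05] = -1.8 log₁₀[6.35e-05 + 3.07e-05] = 7.247, so f = 0.01904.
Darcy-Weisbach: ΔP = f(L/D)(ρV²/2) = 0.01904·(1265/0.583)·(1774·0.5607²/2) = 0.01904·2170·278.9 = 1.152e+04 Pa.
ΔP = 1.152e+04 Pa = 11.52 kPa.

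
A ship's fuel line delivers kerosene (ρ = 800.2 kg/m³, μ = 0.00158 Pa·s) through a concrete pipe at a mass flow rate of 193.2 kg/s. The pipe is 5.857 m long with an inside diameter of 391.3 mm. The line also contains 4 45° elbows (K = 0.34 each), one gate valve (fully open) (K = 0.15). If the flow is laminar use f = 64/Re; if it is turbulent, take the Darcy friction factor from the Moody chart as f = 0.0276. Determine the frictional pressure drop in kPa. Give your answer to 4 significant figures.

A = πD²/4 = π(0.3913)²/4 = 0.1203 m²; mean velocity V = ṁ/(ρA) = 193.2/(800.2 · 0.1203) = 2.008 m/s.
Reynolds number Re = ρVD/μ = 800.2 · 2.008 · 0.3913 / 0.00158 = 3.979e+05.
Re > 4000 → turbulent; use the Moody-chart value f = 0.0276.
Total minor-loss coefficient ΣK = 4·0.34 + 1·0.15 = 1.51.
ΔP = [f·L/D + ΣK]·(ρV²/2) = [0.0276·5.857/0.3913 + 1.51]·(800.2·2.008²/2) = [0.4131 + 1.51]·1613 = 3102 Pa.
ΔP = 3102 Pa = 3.102 kPa.

ΔP ≈ 3.102 kPa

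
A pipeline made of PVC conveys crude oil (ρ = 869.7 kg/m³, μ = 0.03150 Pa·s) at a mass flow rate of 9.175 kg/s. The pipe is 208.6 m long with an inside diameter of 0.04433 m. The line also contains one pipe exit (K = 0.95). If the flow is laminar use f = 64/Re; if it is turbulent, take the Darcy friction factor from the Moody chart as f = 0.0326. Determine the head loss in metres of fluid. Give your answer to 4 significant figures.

h_f ≈ 367.6 m

A = πD²/4 = π(0.04433)²/4 = 0.001543 m²; mean velocity V = ṁ/(ρA) = 9.175/(869.7 · 0.001543) = 6.835 m/s.
Reynolds number Re = ρVD/μ = 869.7 · 6.835 · 0.04433 / 0.0315 = 8366.
Re > 4000 → turbulent; use the Moody-chart value f = 0.0326.
Total minor-loss coefficient ΣK = 1·0.95 = 0.95.
ΔP = [f·L/D + ΣK]·(ρV²/2) = [0.0326·208.6/0.04433 + 0.95]·(869.7·6.835²/2) = [153.4 + 0.95]·2.032e+04 = 3.136e+06 Pa.
Head loss h_f = ΔP/(ρg) = 3.136e+06/(869.7·9.81) = 367.6 m.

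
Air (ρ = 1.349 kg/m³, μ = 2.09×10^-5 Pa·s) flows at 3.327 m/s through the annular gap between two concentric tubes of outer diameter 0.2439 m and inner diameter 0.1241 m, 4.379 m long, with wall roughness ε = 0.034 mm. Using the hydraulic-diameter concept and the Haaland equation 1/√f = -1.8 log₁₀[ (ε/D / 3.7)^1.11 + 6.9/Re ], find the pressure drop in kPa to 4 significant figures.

ΔP ≈ 0.006760 kPa

Hydraulic diameter D_h = 4A/P = D_o - D_i = 0.2439 - 0.1241 = 0.1198 m.
Re = ρVD_h/μ = 1.349·3.327·0.1198/2.09e-05 = 2.573e+04.
ε/D_h = 3.4e-05/0.1198 = 0.000284; Haaland gives 1/√f = -1.8 log₁₀[2.7e-05+0.000268] = 6.354, so f = 0.02477.
ΔP = f(L/D_h)(ρV²/2) = 0.02477·4.379/0.1198·7.466 = 6.76 Pa.
ΔP = 0.006760 kPa.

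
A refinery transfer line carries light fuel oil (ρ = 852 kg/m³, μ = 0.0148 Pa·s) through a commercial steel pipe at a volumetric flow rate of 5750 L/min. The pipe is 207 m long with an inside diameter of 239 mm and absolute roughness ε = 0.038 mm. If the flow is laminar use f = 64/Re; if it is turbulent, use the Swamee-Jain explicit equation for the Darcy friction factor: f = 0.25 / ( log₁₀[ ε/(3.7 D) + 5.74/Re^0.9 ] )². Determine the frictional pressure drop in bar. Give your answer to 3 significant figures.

Q = 5750 L/min = 5750/60000 = 0.09583 m³/s.
Cross-sectional area A = πD²/4 = π(0.239)²/4 = 0.04486 m²; mean velocity V = Q/A = 0.09583/0.04486 = 2.136 m/s.
Reynolds number Re = ρVD/μ = 852 · 2.136 · 0.239 / 0.0148 = 2.939e+04.
Re > 4000 → turbulent. Relative roughness ε/D = 3.8e-05/0.239 = 0.000159. Swamee-Jain: f = 0.25/(log₁₀[0.000159/3.7 + 5.74/2.939e+04^0.9])² = 0.25/(log₁₀[4.3e-05 + 0.000546])² = 0.25/(-3.23)² = 0.02397.
Darcy-Weisbach: ΔP = f(L/D)(ρV²/2) = 0.02397·(207/0.239)·(852·2.136²/2) = 0.02397·866.1·1944 = 4.035e+04 Pa.
ΔP = 4.035e+04 Pa = 0.404 bar.

ΔP ≈ 0.404 bar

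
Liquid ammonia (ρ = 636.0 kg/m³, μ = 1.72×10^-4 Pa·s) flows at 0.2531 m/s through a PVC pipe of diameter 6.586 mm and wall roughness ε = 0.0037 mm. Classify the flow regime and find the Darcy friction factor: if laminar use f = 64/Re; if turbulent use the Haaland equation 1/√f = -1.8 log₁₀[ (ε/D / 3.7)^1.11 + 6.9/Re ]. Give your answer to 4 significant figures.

f ≈ 0.03597

Re = ρVD/μ = 636·0.2531·0.006586/0.000172 = 6164.
Re > 4000 → turbulent. ε/D = 3.7e-06/0.006586 = 0.000562; Haaland: 1/√f = -1.8 log₁₀[5.77e-05 + 0.00112] = 5.272, so f = 0.03597.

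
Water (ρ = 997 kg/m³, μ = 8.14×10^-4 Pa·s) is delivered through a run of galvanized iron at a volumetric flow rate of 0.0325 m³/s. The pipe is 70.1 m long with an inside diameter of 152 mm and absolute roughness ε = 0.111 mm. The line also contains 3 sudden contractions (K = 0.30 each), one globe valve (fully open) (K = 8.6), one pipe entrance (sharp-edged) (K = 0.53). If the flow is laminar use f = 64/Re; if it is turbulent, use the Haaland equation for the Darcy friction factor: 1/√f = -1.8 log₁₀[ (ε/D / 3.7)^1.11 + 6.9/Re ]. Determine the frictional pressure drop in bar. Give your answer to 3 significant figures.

ΔP ≈ 0.302 bar

Cross-sectional area A = πD²/4 = π(0.152)²/4 = 0.01815 m²; mean velocity V = Q/A = 0.0325/0.01815 = 1.791 m/s.
Reynolds number Re = ρVD/μ = 997 · 1.791 · 0.152 / 0.000814 = 3.334e+05.
Re > 4000 → turbulent. Relative roughness ε/D = 0.000111/0.152 = 0.00073. Haaland: 1/√f = -1.8 log₁₀[(0.00073/3.7)^1.11 + 6.9/3.334e+05] = -1.8 log₁₀[7.72e-05 + 2.07e-05] = 7.216, so f = 0.0192.
Total minor-loss coefficient ΣK = 3·0.3 + 1·8.6 + 1·0.53 = 10.
ΔP = [f·L/D + ΣK]·(ρV²/2) = [0.0192·70.1/0.152 + 10]·(997·1.791²/2) = [8.856 + 10]·1599 = 3.02e+04 Pa.
ΔP = 3.02e+04 Pa = 0.302 bar.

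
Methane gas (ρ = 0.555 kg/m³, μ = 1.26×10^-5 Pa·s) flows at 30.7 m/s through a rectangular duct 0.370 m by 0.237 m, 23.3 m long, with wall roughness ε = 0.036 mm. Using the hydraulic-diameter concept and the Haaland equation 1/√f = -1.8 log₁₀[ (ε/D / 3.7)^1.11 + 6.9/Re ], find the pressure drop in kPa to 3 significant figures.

Hydraulic diameter D_h = 4A/P = 4·(0.37·0.237)/(2·(0.37+0.237)) = 0.3508/1.214 = 0.2889 m.
Re = ρVD_h/μ = 0.555·30.7·0.2889/1.26e-05 = 3.907e+05.
ε/D_h = 3.6e-05/0.2889 = 0.000125; Haaland gives 1/√f = -1.8 log₁₀[1.08e-05+1.77e-05] = 8.181, so f = 0.01494.
ΔP = f(L/D_h)(ρV²/2) = 0.01494·23.3/0.2889·261.5 = 315.1 Pa.
ΔP = 0.315 kPa.

ΔP ≈ 0.315 kPa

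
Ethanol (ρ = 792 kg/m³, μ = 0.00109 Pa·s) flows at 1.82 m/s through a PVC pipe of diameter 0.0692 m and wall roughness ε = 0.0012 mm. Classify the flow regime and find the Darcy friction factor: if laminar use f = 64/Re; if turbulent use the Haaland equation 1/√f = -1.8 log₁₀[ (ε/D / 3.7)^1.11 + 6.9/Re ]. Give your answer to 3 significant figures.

f ≈ 0.0182

Re = ρVD/μ = 792·1.82·0.0692/0.00109 = 9.151e+04.
Re > 4000 → turbulent. ε/D = 1.2e-06/0.0692 = 1.73e-05; Haaland: 1/√f = -1.8 log₁₀[1.22e-06 + 7.54e-05] = 7.408, so f = 0.01822.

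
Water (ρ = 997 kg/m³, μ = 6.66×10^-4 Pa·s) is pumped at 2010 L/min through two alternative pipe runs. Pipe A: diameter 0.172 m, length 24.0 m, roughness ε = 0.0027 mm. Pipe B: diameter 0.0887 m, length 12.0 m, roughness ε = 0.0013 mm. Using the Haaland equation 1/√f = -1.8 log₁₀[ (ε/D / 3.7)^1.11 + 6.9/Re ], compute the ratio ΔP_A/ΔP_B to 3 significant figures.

ΔP_A/ΔP_B ≈ 0.0815

Pipe A: V = Q/A = 0.0335/0.02324 = 1.442 m/s; Re = 3.712e+05; ε/D = 1.57e-05; Haaland → f = 0.01394; ΔP_A = f(L/D)(ρV²/2) = 2015 Pa.
Pipe B: V = Q/A = 0.0335/0.006179 = 5.421 m/s; Re = 7.199e+05; ε/D = 1.47e-05; Haaland → f = 0.01247; ΔP_B = f(L/D)(ρV²/2) = 2.472e+04 Pa.
ΔP_A/ΔP_B = 2015/2.472e+04 = 0.0815.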